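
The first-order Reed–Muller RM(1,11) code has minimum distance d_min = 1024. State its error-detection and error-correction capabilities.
Detection only: up to d_min − 1 = 1023 errors.
Correction: up to ⌊(d_min − 1)/2⌋ = ⌊1023/2⌋ = 511 errors.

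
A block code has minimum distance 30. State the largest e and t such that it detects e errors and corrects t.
(a) Detection requires d_min ≥ e+1, so e ≤ d_min − 1 = 29.
(b) Correction requires d_min ≥ 2t+1, so t ≤ ⌊(d_min − 1)/2⌋ = ⌊29/2⌋ = 14.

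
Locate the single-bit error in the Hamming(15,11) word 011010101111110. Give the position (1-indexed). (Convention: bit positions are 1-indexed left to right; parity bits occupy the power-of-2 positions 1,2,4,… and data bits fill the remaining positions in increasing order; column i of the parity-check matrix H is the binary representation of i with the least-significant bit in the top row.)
Syndrome s = H · r^T (mod 2), r = 011010101111110:
  s[0] = (101010101010101)·(011010101111110) mod 2 = 0+0+1+0+1+0+1+0+1+0+1+0+1+0+0 mod 2 = 0
  s[1] = (011001100110011)·(011010101111110) mod 2 = 0+1+1+0+0+0+1+0+0+1+1+0+0+1+0 mod 2 = 0
  s[2] = (000111100001111)·(011010101111110) mod 2 = 0+0+0+0+1+0+1+0+0+0+0+1+1+1+0 mod 2 = 1
  s[3] = (000000011111111)·(011010101111110) mod 2 = 0+0+0+0+0+0+0+0+1+1+1+1+1+1+0 mod 2 = 0
Syndrome = 0010
Column i of H is the binary representation of i, so the syndrome is the binary index of the flipped bit.
Read s = 0010 with s[0] as LSB: 0·2^0 + 0·2^1 + 1·2^2 + 0·2^3 = 4.
Error is at bit position 4.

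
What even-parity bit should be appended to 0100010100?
Sum of data bits: 0+1+0+0+0+1+0+1+0+0 = 3.
3 mod 2 = 1, so parity bit = 1.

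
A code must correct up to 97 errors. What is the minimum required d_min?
Correcting t errors requires d_min ≥ 2t + 1 = 2·97 + 1 = 195.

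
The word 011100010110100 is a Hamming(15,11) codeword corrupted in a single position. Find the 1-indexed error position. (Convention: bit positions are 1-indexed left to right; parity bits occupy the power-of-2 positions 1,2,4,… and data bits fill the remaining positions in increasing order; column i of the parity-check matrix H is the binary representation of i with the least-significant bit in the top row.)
Syndrome s = H · r^T (mod 2), r = 011100010110100:
  s[0] = (101010101010101)·(011100010110100) mod 2 = 0+0+1+0+0+0+0+0+0+0+1+0+1+0+0 mod 2 = 1
  s[1] = (011001100110011)·(011100010110100) mod 2 = 0+1+1+0+0+0+0+0+0+1+1+0+0+0+0 mod 2 = 0
  s[2] = (000111100001111)·(011100010110100) mod 2 = 0+0+0+1+0+0+0+0+0+0+0+0+1+0+0 mod 2 = 0
  s[3] = (000000011111111)·(011100010110100) mod 2 = 0+0+0+0+0+0+0+1+0+1+1+0+1+0+0 mod 2 = 0
Syndrome = 1000
Column i of H is the binary representation of i, so the syndrome is the binary index of the flipped bit.
Read s = 1000 with s[0] as LSB: 1·2^0 + 0·2^1 + 0·2^2 + 0·2^3 = 1.
Error is at bit position 1.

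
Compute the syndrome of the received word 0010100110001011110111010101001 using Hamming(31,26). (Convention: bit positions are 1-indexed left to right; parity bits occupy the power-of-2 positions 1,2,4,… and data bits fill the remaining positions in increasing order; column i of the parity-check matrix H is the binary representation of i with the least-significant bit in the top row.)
Syndrome s = H · r^T (mod 2), r = 0010100110001011110111010101001:
  s[0] = (1010101010101010101010101010101)·(0010100110001011110111010101001) mod 2 = 0+0+1+0+1+0+0+0+1+0+0+0+1+0+1+0+1+0+0+0+1+0+0+0+0+0+0+0+0+0+1 mod 2 = 0
  s[1] = (0110011001100110011001100110011)·(0010100110001011110111010101001) mod 2 = 0+0+1+0+0+0+0+0+0+0+0+0+0+0+1+0+0+1+0+0+0+1+0+0+0+1+0+0+0+0+1 mod 2 = 0
  s[2] = (0001111000011110000111100001111)·(0010100110001011110111010101001) mod 2 = 0+0+0+0+1+0+0+0+0+0+0+0+1+0+1+0+0+0+0+1+1+1+0+0+0+0+0+1+0+0+1 mod 2 = 0
  s[3] = (0000000111111110000000011111111)·(0010100110001011110111010101001) mod 2 = 0+0+0+0+0+0+0+1+1+0+0+0+1+0+1+0+0+0+0+0+0+0+0+1+0+1+0+1+0+0+1 mod 2 = 0
  s[4] = (0000000000000001111111111111111)·(0010100110001011110111010101001) mod 2 = 0+0+0+0+0+0+0+0+0+0+0+0+0+0+0+1+1+1+0+1+1+1+0+1+0+1+0+1+0+0+1 mod 2 = 0
Syndrome = 00000
s = 0: no error detected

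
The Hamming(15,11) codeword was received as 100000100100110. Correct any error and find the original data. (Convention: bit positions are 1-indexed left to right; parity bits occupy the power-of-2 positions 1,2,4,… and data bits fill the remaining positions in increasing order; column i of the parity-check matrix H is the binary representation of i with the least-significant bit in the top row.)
Syndrome s = H · r^T (mod 2), r = 100000100100110:
  s[0] = (101010101010101)·(100000100100110) mod 2 = 1+0+0+0+0+0+1+0+0+0+0+0+1+0+0 mod 2 = 1
  s[1] = (011001100110011)·(100000100100110) mod 2 = 0+0+0+0+0+0+1+0+0+1+0+0+0+1+0 mod 2 = 1
  s[2] = (000111100001111)·(100000100100110) mod 2 = 0+0+0+0+0+0+1+0+0+0+0+0+1+1+0 mod 2 = 1
  s[3] = (000000011111111)·(100000100100110) mod 2 = 0+0+0+0+0+0+0+0+0+1+0+0+1+1+0 mod 2 = 1
Syndrome = 1111
Column 15 of H equals this syndrome → error at bit 15 (1-indexed).
Flip bit 15: 100000100100110 → 100000100100111
Extract data bits at positions {3,5,6,7,9,10,11,12,13,14,15}: 00010100111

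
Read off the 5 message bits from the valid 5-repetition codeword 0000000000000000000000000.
Split into 5-bit blocks: 00000 00000 00000 00000 00000
Data = 00000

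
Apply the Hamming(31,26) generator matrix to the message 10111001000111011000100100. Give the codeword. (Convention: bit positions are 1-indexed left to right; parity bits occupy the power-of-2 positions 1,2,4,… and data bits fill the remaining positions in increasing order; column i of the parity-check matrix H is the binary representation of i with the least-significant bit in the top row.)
Codeword c = d · G (mod 2), d = 10111001000111011000100100:
  c[0] = d·G[:,0] = (10111001000111011000100100)·(11011010101101010101010101) mod 2 = 1+0+0+1+1+0+0+0+0+0+0+1+0+1+0+1+0+0+0+0+0+0+0+1+0+0 mod 2 = 1
  c[1] = d·G[:,1] = (10111001000111011000100100)·(10110110011011001100110011) mod 2 = 1+0+1+1+0+0+0+0+0+0+0+0+1+1+0+0+1+0+0+0+1+0+0+0+0+0 mod 2 = 1
  c[2] = d·G[:,2] = (10111001000111011000100100)·(10000000000000000000000000) mod 2 = 1+0+0+0+0+0+0+0+0+0+0+0+0+0+0+0+0+0+0+0+0+0+0+0+0+0 mod 2 = 1
  c[3] = d·G[:,3] = (10111001000111011000100100)·(01110001111000111100001111) mod 2 = 0+0+1+1+0+0+0+1+0+0+0+0+0+0+0+1+1+0+0+0+0+0+0+1+0+0 mod 2 = 0
  c[4] = d·G[:,4] = (10111001000111011000100100)·(01000000000000000000000000) mod 2 = 0+0+0+0+0+0+0+0+0+0+0+0+0+0+0+0+0+0+0+0+0+0+0+0+0+0 mod 2 = 0
  c[5] = d·G[:,5] = (10111001000111011000100100)·(00100000000000000000000000) mod 2 = 0+0+1+0+0+0+0+0+0+0+0+0+0+0+0+0+0+0+0+0+0+0+0+0+0+0 mod 2 = 1
  c[6] = d·G[:,6] = (10111001000111011000100100)·(00010000000000000000000000) mod 2 = 0+0+0+1+0+0+0+0+0+0+0+0+0+0+0+0+0+0+0+0+0+0+0+0+0+0 mod 2 = 1
  c[7] = d·G[:,7] = (10111001000111011000100100)·(00001111111000000011111111) mod 2 = 0+0+0+0+1+0+0+1+0+0+0+0+0+0+0+0+0+0+0+0+1+0+0+1+0+0 mod 2 = 0
  c[8] = d·G[:,8] = (10111001000111011000100100)·(00001000000000000000000000) mod 2 = 0+0+0+0+1+0+0+0+0+0+0+0+0+0+0+0+0+0+0+0+0+0+0+0+0+0 mod 2 = 1
  c[9] = d·G[:,9] = (10111001000111011000100100)·(00000100000000000000000000) mod 2 = 0+0+0+0+0+0+0+0+0+0+0+0+0+0+0+0+0+0+0+0+0+0+0+0+0+0 mod 2 = 0
  c[10] = d·G[:,10] = (10111001000111011000100100)·(00000010000000000000000000) mod 2 = 0+0+0+0+0+0+0+0+0+0+0+0+0+0+0+0+0+0+0+0+0+0+0+0+0+0 mod 2 = 0
  c[11] = d·G[:,11] = (10111001000111011000100100)·(00000001000000000000000000) mod 2 = 0+0+0+0+0+0+0+1+0+0+0+0+0+0+0+0+0+0+0+0+0+0+0+0+0+0 mod 2 = 1
  c[12] = d·G[:,12] = (10111001000111011000100100)·(00000000100000000000000000) mod 2 = 0+0+0+0+0+0+0+0+0+0+0+0+0+0+0+0+0+0+0+0+0+0+0+0+0+0 mod 2 = 0
  c[13] = d·G[:,13] = (10111001000111011000100100)·(00000000010000000000000000) mod 2 = 0+0+0+0+0+0+0+0+0+0+0+0+0+0+0+0+0+0+0+0+0+0+0+0+0+0 mod 2 = 0
  c[14] = d·G[:,14] = (10111001000111011000100100)·(00000000001000000000000000) mod 2 = 0+0+0+0+0+0+0+0+0+0+0+0+0+0+0+0+0+0+0+0+0+0+0+0+0+0 mod 2 = 0
  c[15] = d·G[:,15] = (10111001000111011000100100)·(00000000000111111111111111) mod 2 = 0+0+0+0+0+0+0+0+0+0+0+1+1+1+0+1+1+0+0+0+1+0+0+1+0+0 mod 2 = 1
  c[16] = d·G[:,16] = (10111001000111011000100100)·(00000000000100000000000000) mod 2 = 0+0+0+0+0+0+0+0+0+0+0+1+0+0+0+0+0+0+0+0+0+0+0+0+0+0 mod 2 = 1
  c[17] = d·G[:,17] = (10111001000111011000100100)·(00000000000010000000000000) mod 2 = 0+0+0+0+0+0+0+0+0+0+0+0+1+0+0+0+0+0+0+0+0+0+0+0+0+0 mod 2 = 1
  c[18] = d·G[:,18] = (10111001000111011000100100)·(00000000000001000000000000) mod 2 = 0+0+0+0+0+0+0+0+0+0+0+0+0+1+0+0+0+0+0+0+0+0+0+0+0+0 mod 2 = 1
  c[19] = d·G[:,19] = (10111001000111011000100100)·(00000000000000100000000000) mod 2 = 0+0+0+0+0+0+0+0+0+0+0+0+0+0+0+0+0+0+0+0+0+0+0+0+0+0 mod 2 = 0
  c[20] = d·G[:,20] = (10111001000111011000100100)·(00000000000000010000000000) mod 2 = 0+0+0+0+0+0+0+0+0+0+0+0+0+0+0+1+0+0+0+0+0+0+0+0+0+0 mod 2 = 1
  c[21] = d·G[:,21] = (10111001000111011000100100)·(00000000000000001000000000) mod 2 = 0+0+0+0+0+0+0+0+0+0+0+0+0+0+0+0+1+0+0+0+0+0+0+0+0+0 mod 2 = 1
  c[22] = d·G[:,22] = (10111001000111011000100100)·(00000000000000000100000000) mod 2 = 0+0+0+0+0+0+0+0+0+0+0+0+0+0+0+0+0+0+0+0+0+0+0+0+0+0 mod 2 = 0
  c[23] = d·G[:,23] = (10111001000111011000100100)·(00000000000000000010000000) mod 2 = 0+0+0+0+0+0+0+0+0+0+0+0+0+0+0+0+0+0+0+0+0+0+0+0+0+0 mod 2 = 0
  c[24] = d·G[:,24] = (10111001000111011000100100)·(00000000000000000001000000) mod 2 = 0+0+0+0+0+0+0+0+0+0+0+0+0+0+0+0+0+0+0+0+0+0+0+0+0+0 mod 2 = 0
  c[25] = d·G[:,25] = (10111001000111011000100100)·(00000000000000000000100000) mod 2 = 0+0+0+0+0+0+0+0+0+0+0+0+0+0+0+0+0+0+0+0+1+0+0+0+0+0 mod 2 = 1
  c[26] = d·G[:,26] = (10111001000111011000100100)·(00000000000000000000010000) mod 2 = 0+0+0+0+0+0+0+0+0+0+0+0+0+0+0+0+0+0+0+0+0+0+0+0+0+0 mod 2 = 0
  c[27] = d·G[:,27] = (10111001000111011000100100)·(00000000000000000000001000) mod 2 = 0+0+0+0+0+0+0+0+0+0+0+0+0+0+0+0+0+0+0+0+0+0+0+0+0+0 mod 2 = 0
  c[28] = d·G[:,28] = (10111001000111011000100100)·(00000000000000000000000100) mod 2 = 0+0+0+0+0+0+0+0+0+0+0+0+0+0+0+0+0+0+0+0+0+0+0+1+0+0 mod 2 = 1
  c[29] = d·G[:,29] = (10111001000111011000100100)·(00000000000000000000000010) mod 2 = 0+0+0+0+0+0+0+0+0+0+0+0+0+0+0+0+0+0+0+0+0+0+0+0+0+0 mod 2 = 0
  c[30] = d·G[:,30] = (10111001000111011000100100)·(00000000000000000000000001) mod 2 = 0+0+0+0+0+0+0+0+0+0+0+0+0+0+0+0+0+0+0+0+0+0+0+0+0+0 mod 2 = 0
Codeword = 1110011010010001111011000100100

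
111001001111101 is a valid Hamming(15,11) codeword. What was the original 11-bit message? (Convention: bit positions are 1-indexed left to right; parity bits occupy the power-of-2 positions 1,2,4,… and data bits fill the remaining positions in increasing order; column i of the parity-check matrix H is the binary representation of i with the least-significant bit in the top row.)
Parity bits occupy power-of-2 positions; data bits are at positions {3,5,6,7,9,10,11,12,13,14,15} (1-indexed).
Extract: c[3]=1 c[5]=0 c[6]=1 c[7]=0 c[9]=1 c[10]=1 c[11]=1 c[12]=1 c[13]=1 c[14]=0 c[15]=1
Data = 10101111101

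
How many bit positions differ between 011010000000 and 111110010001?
XOR = 100100010001, count of 1s = 4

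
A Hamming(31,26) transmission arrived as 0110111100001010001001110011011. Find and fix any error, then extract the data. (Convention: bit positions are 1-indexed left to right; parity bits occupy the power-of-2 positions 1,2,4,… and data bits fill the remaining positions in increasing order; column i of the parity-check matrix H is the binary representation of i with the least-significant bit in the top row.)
Syndrome s = H · r^T (mod 2), r = 0110111100001010001001110011011:
  s[0] = (1010101010101010101010101010101)·(0110111100001010001001110011011) mod 2 = 0+0+1+0+1+0+1+0+0+0+0+0+1+0+1+0+0+0+1+0+0+0+1+0+0+0+1+0+0+0+1 mod 2 = 1
  s[1] = (0110011001100110011001100110011)·(0110111100001010001001110011011) mod 2 = 0+1+1+0+0+1+1+0+0+0+0+0+0+0+1+0+0+0+1+0+0+1+1+0+0+0+1+0+0+1+1 mod 2 = 1
  s[2] = (0001111000011110000111100001111)·(0110111100001010001001110011011) mod 2 = 0+0+0+0+1+1+1+0+0+0+0+0+1+0+1+0+0+0+0+0+0+1+1+0+0+0+0+1+0+1+1 mod 2 = 0
  s[3] = (0000000111111110000000011111111)·(0110111100001010001001110011011) mod 2 = 0+0+0+0+0+0+0+1+0+0+0+0+1+0+1+0+0+0+0+0+0+0+0+1+0+0+1+1+0+1+1 mod 2 = 0
  s[4] = (0000000000000001111111111111111)·(0110111100001010001001110011011) mod 2 = 0+0+0+0+0+0+0+0+0+0+0+0+0+0+0+0+0+0+1+0+0+1+1+1+0+0+1+1+0+1+1 mod 2 = 0
Syndrome = 11000
Column 3 of H equals this syndrome → error at bit 3 (1-indexed).
Flip bit 3: 0110111100001010001001110011011 → 0100111100001010001001110011011
Extract data bits at positions {3,5,6,7,9,10,11,12,13,14,15,17,18,19,20,21,22,23,24,25,26,27,28,29,30,31}: 01110000101001001110011011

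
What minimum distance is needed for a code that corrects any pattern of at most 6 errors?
Correcting t errors requires d_min ≥ 2t + 1 = 2·6 + 1 = 13.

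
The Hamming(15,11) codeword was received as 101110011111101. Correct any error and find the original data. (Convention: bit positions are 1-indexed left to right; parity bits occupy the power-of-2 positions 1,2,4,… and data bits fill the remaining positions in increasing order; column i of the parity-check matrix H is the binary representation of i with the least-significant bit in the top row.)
Syndrome s = H · r^T (mod 2), r = 101110011111101:
  s[0] = (101010101010101)·(101110011111101) mod 2 = 1+0+1+0+1+0+0+0+1+0+1+0+1+0+1 mod 2 = 1
  s[1] = (011001100110011)·(101110011111101) mod 2 = 0+0+1+0+0+0+0+0+0+1+1+0+0+0+1 mod 2 = 0
  s[2] = (000111100001111)·(101110011111101) mod 2 = 0+0+0+1+1+0+0+0+0+0+0+1+1+0+1 mod 2 = 1
  s[3] = (000000011111111)·(101110011111101) mod 2 = 0+0+0+0+0+0+0+1+1+1+1+1+1+0+1 mod 2 = 1
Syndrome = 1011
Column 13 of H equals this syndrome → error at bit 13 (1-indexed).
Flip bit 13: 101110011111101 → 101110011111001
Extract data bits at positions {3,5,6,7,9,10,11,12,13,14,15}: 11001111001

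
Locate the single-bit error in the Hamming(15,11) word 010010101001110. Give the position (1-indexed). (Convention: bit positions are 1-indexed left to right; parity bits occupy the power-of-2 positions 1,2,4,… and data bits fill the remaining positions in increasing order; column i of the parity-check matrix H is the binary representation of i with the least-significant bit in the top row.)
Syndrome s = H · r^T (mod 2), r = 010010101001110:
  s[0] = (101010101010101)·(010010101001110) mod 2 = 0+0+0+0+1+0+1+0+1+0+0+0+1+0+0 mod 2 = 0
  s[1] = (011001100110011)·(010010101001110) mod 2 = 0+1+0+0+0+0+1+0+0+0+0+0+0+1+0 mod 2 = 1
  s[2] = (000111100001111)·(010010101001110) mod 2 = 0+0+0+0+1+0+1+0+0+0+0+1+1+1+0 mod 2 = 1
  s[3] = (000000011111111)·(010010101001110) mod 2 = 0+0+0+0+0+0+0+0+1+0+0+1+1+1+0 mod 2 = 0
Syndrome = 0110
Column i of H is the binary representation of i, so the syndrome is the binary index of the flipped bit.
Read s = 0110 with s[0] as LSB: 0·2^0 + 1·2^1 + 1·2^2 + 0·2^3 = 6.
Error is at bit position 6.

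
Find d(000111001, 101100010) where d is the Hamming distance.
XOR = 101011011, count of 1s = 6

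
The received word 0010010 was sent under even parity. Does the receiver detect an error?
Sum of received bits: 0+0+1+0+0+1+0 = 2; 2 mod 2 = 0. Result is 0 → no error detected.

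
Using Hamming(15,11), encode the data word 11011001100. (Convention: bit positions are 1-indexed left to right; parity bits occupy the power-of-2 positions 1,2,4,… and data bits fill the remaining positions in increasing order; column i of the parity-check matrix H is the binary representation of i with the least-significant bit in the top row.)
Codeword c = d · G (mod 2), d = 11011001100:
  c[0] = d·G[:,0] = (11011001100)·(11011010101) mod 2 = 1+1+0+1+1+0+0+0+1+0+0 mod 2 = 1
  c[1] = d·G[:,1] = (11011001100)·(10110110011) mod 2 = 1+0+0+1+0+0+0+0+0+0+0 mod 2 = 0
  c[2] = d·G[:,2] = (11011001100)·(10000000000) mod 2 = 1+0+0+0+0+0+0+0+0+0+0 mod 2 = 1
  c[3] = d·G[:,3] = (11011001100)·(01110001111) mod 2 = 0+1+0+1+0+0+0+1+1+0+0 mod 2 = 0
  c[4] = d·G[:,4] = (11011001100)·(01000000000) mod 2 = 0+1+0+0+0+0+0+0+0+0+0 mod 2 = 1
  c[5] = d·G[:,5] = (11011001100)·(00100000000) mod 2 = 0+0+0+0+0+0+0+0+0+0+0 mod 2 = 0
  c[6] = d·G[:,6] = (11011001100)·(00010000000) mod 2 = 0+0+0+1+0+0+0+0+0+0+0 mod 2 = 1
  c[7] = d·G[:,7] = (11011001100)·(00001111111) mod 2 = 0+0+0+0+1+0+0+1+1+0+0 mod 2 = 1
  c[8] = d·G[:,8] = (11011001100)·(00001000000) mod 2 = 0+0+0+0+1+0+0+0+0+0+0 mod 2 = 1
  c[9] = d·G[:,9] = (11011001100)·(00000100000) mod 2 = 0+0+0+0+0+0+0+0+0+0+0 mod 2 = 0
  c[10] = d·G[:,10] = (11011001100)·(00000010000) mod 2 = 0+0+0+0+0+0+0+0+0+0+0 mod 2 = 0
  c[11] = d·G[:,11] = (11011001100)·(00000001000) mod 2 = 0+0+0+0+0+0+0+1+0+0+0 mod 2 = 1
  c[12] = d·G[:,12] = (11011001100)·(00000000100) mod 2 = 0+0+0+0+0+0+0+0+1+0+0 mod 2 = 1
  c[13] = d·G[:,13] = (11011001100)·(00000000010) mod 2 = 0+0+0+0+0+0+0+0+0+0+0 mod 2 = 0
  c[14] = d·G[:,14] = (11011001100)·(00000000001) mod 2 = 0+0+0+0+0+0+0+0+0+0+0 mod 2 = 0
Codeword = 101010111001100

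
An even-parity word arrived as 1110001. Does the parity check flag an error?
Sum of received bits: 1+1+1+0+0+0+1 = 4; 4 mod 2 = 0. Result is 0 → no error detected.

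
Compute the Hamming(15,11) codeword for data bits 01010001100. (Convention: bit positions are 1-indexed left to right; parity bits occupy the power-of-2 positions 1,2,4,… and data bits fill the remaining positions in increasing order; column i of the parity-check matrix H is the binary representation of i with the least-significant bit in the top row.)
Codeword c = d · G (mod 2), d = 01010001100:
  c[0] = d·G[:,0] = (01010001100)·(11011010101) mod 2 = 0+1+0+1+0+0+0+0+1+0+0 mod 2 = 1
  c[1] = d·G[:,1] = (01010001100)·(10110110011) mod 2 = 0+0+0+1+0+0+0+0+0+0+0 mod 2 = 1
  c[2] = d·G[:,2] = (01010001100)·(10000000000) mod 2 = 0+0+0+0+0+0+0+0+0+0+0 mod 2 = 0
  c[3] = d·G[:,3] = (01010001100)·(01110001111) mod 2 = 0+1+0+1+0+0+0+1+1+0+0 mod 2 = 0
  c[4] = d·G[:,4] = (01010001100)·(01000000000) mod 2 = 0+1+0+0+0+0+0+0+0+0+0 mod 2 = 1
  c[5] = d·G[:,5] = (01010001100)·(00100000000) mod 2 = 0+0+0+0+0+0+0+0+0+0+0 mod 2 = 0
  c[6] = d·G[:,6] = (01010001100)·(00010000000) mod 2 = 0+0+0+1+0+0+0+0+0+0+0 mod 2 = 1
  c[7] = d·G[:,7] = (01010001100)·(00001111111) mod 2 = 0+0+0+0+0+0+0+1+1+0+0 mod 2 = 0
  c[8] = d·G[:,8] = (01010001100)·(00001000000) mod 2 = 0+0+0+0+0+0+0+0+0+0+0 mod 2 = 0
  c[9] = d·G[:,9] = (01010001100)·(00000100000) mod 2 = 0+0+0+0+0+0+0+0+0+0+0 mod 2 = 0
  c[10] = d·G[:,10] = (01010001100)·(00000010000) mod 2 = 0+0+0+0+0+0+0+0+0+0+0 mod 2 = 0
  c[11] = d·G[:,11] = (01010001100)·(00000001000) mod 2 = 0+0+0+0+0+0+0+1+0+0+0 mod 2 = 1
  c[12] = d·G[:,12] = (01010001100)·(00000000100) mod 2 = 0+0+0+0+0+0+0+0+1+0+0 mod 2 = 1
  c[13] = d·G[:,13] = (01010001100)·(00000000010) mod 2 = 0+0+0+0+0+0+0+0+0+0+0 mod 2 = 0
  c[14] = d·G[:,14] = (01010001100)·(00000000001) mod 2 = 0+0+0+0+0+0+0+0+0+0+0 mod 2 = 0
Codeword = 110010100001100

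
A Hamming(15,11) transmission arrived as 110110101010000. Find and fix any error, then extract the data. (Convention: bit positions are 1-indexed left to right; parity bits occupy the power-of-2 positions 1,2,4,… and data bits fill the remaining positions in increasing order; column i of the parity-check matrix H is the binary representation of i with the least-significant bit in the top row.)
Syndrome s = H · r^T (mod 2), r = 110110101010000:
  s[0] = (101010101010101)·(110110101010000) mod 2 = 1+0+0+0+1+0+1+0+1+0+1+0+0+0+0 mod 2 = 1
  s[1] = (011001100110011)·(110110101010000) mod 2 = 0+1+0+0+0+0+1+0+0+0+1+0+0+0+0 mod 2 = 1
  s[2] = (000111100001111)·(110110101010000) mod 2 = 0+0+0+1+1+0+1+0+0+0+0+0+0+0+0 mod 2 = 1
  s[3] = (000000011111111)·(110110101010000) mod 2 = 0+0+0+0+0+0+0+0+1+0+1+0+0+0+0 mod 2 = 0
Syndrome = 1110
Column 7 of H equals this syndrome → error at bit 7 (1-indexed).
Flip bit 7: 110110101010000 → 110110001010000
Extract data bits at positions {3,5,6,7,9,10,11,12,13,14,15}: 01001010000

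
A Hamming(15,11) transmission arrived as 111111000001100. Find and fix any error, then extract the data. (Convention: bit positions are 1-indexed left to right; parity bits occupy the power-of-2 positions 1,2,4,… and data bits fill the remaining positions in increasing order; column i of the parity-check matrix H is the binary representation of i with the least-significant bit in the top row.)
Syndrome s = H · r^T (mod 2), r = 111111000001100:
  s[0] = (101010101010101)·(111111000001100) mod 2 = 1+0+1+0+1+0+0+0+0+0+0+0+1+0+0 mod 2 = 0
  s[1] = (011001100110011)·(111111000001100) mod 2 = 0+1+1+0+0+1+0+0+0+0+0+0+0+0+0 mod 2 = 1
  s[2] = (000111100001111)·(111111000001100) mod 2 = 0+0+0+1+1+1+0+0+0+0+0+1+1+0+0 mod 2 = 1
  s[3] = (000000011111111)·(111111000001100) mod 2 = 0+0+0+0+0+0+0+0+0+0+0+1+1+0+0 mod 2 = 0
Syndrome = 0110
Column 6 of H equals this syndrome → error at bit 6 (1-indexed).
Flip bit 6: 111111000001100 → 111110000001100
Extract data bits at positions {3,5,6,7,9,10,11,12,13,14,15}: 11000001100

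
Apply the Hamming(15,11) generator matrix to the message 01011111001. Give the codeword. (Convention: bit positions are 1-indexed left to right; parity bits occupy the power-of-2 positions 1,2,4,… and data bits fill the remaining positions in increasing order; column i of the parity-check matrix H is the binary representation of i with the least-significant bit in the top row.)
Codeword c = d · G (mod 2), d = 01011111001:
  c[0] = d·G[:,0] = (01011111001)·(11011010101) mod 2 = 0+1+0+1+1+0+1+0+0+0+1 mod 2 = 1
  c[1] = d·G[:,1] = (01011111001)·(10110110011) mod 2 = 0+0+0+1+0+1+1+0+0+0+1 mod 2 = 0
  c[2] = d·G[:,2] = (01011111001)·(10000000000) mod 2 = 0+0+0+0+0+0+0+0+0+0+0 mod 2 = 0
  c[3] = d·G[:,3] = (01011111001)·(01110001111) mod 2 = 0+1+0+1+0+0+0+1+0+0+1 mod 2 = 0
  c[4] = d·G[:,4] = (01011111001)·(01000000000) mod 2 = 0+1+0+0+0+0+0+0+0+0+0 mod 2 = 1
  c[5] = d·G[:,5] = (01011111001)·(00100000000) mod 2 = 0+0+0+0+0+0+0+0+0+0+0 mod 2 = 0
  c[6] = d·G[:,6] = (01011111001)·(00010000000) mod 2 = 0+0+0+1+0+0+0+0+0+0+0 mod 2 = 1
  c[7] = d·G[:,7] = (01011111001)·(00001111111) mod 2 = 0+0+0+0+1+1+1+1+0+0+1 mod 2 = 1
  c[8] = d·G[:,8] = (01011111001)·(00001000000) mod 2 = 0+0+0+0+1+0+0+0+0+0+0 mod 2 = 1
  c[9] = d·G[:,9] = (01011111001)·(00000100000) mod 2 = 0+0+0+0+0+1+0+0+0+0+0 mod 2 = 1
  c[10] = d·G[:,10] = (01011111001)·(00000010000) mod 2 = 0+0+0+0+0+0+1+0+0+0+0 mod 2 = 1
  c[11] = d·G[:,11] = (01011111001)·(00000001000) mod 2 = 0+0+0+0+0+0+0+1+0+0+0 mod 2 = 1
  c[12] = d·G[:,12] = (01011111001)·(00000000100) mod 2 = 0+0+0+0+0+0+0+0+0+0+0 mod 2 = 0
  c[13] = d·G[:,13] = (01011111001)·(00000000010) mod 2 = 0+0+0+0+0+0+0+0+0+0+0 mod 2 = 0
  c[14] = d·G[:,14] = (01011111001)·(00000000001) mod 2 = 0+0+0+0+0+0+0+0+0+0+1 mod 2 = 1
Codeword = 100010111111001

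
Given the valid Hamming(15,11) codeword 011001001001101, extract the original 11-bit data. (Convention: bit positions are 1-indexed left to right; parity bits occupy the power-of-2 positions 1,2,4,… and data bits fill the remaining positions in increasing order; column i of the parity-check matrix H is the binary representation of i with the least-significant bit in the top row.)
Parity bits occupy power-of-2 positions; data bits are at positions {3,5,6,7,9,10,11,12,13,14,15} (1-indexed).
Extract: c[3]=1 c[5]=0 c[6]=1 c[7]=0 c[9]=1 c[10]=0 c[11]=0 c[12]=1 c[13]=1 c[14]=0 c[15]=1
Data = 10101001101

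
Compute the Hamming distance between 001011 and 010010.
XOR = 011001, count of 1s = 3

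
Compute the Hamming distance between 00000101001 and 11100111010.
XOR = 11100010011, count of 1s = 6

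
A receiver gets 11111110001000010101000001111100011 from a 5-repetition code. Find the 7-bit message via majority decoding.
Split into 5-bit blocks and majority-vote each:
  block 1 = 11111: 5 ones, 0 zeros → 1
  block 2 = 11000: 2 ones, 3 zeros → 0
  block 3 = 10000: 1 ones, 4 zeros → 0
  block 4 = 10101: 3 ones, 2 zeros → 1
  block 5 = 00000: 0 ones, 5 zeros → 0
  block 6 = 11111: 5 ones, 0 zeros → 1
  block 7 = 00011: 2 ones, 3 zeros → 0
Decoded = 1001010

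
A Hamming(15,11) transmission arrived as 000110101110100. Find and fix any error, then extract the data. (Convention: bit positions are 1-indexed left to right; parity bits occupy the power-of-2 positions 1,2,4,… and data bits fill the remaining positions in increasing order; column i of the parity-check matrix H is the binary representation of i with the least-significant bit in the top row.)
Syndrome s = H · r^T (mod 2), r = 000110101110100:
  s[0] = (101010101010101)·(000110101110100) mod 2 = 0+0+0+0+1+0+1+0+1+0+1+0+1+0+0 mod 2 = 1
  s[1] = (011001100110011)·(000110101110100) mod 2 = 0+0+0+0+0+0+1+0+0+1+1+0+0+0+0 mod 2 = 1
  s[2] = (000111100001111)·(000110101110100) mod 2 = 0+0+0+1+1+0+1+0+0+0+0+0+1+0+0 mod 2 = 0
  s[3] = (000000011111111)·(000110101110100) mod 2 = 0+0+0+0+0+0+0+0+1+1+1+0+1+0+0 mod 2 = 0
Syndrome = 1100
Column 3 of H equals this syndrome → error at bit 3 (1-indexed).
Flip bit 3: 000110101110100 → 001110101110100
Extract data bits at positions {3,5,6,7,9,10,11,12,13,14,15}: 11011110100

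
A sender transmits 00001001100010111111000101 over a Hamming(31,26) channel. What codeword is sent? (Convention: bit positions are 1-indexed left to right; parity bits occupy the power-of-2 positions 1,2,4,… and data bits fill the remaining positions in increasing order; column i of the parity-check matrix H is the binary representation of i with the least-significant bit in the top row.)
Codeword c = d · G (mod 2), d = 00001001100010111111000101:
  c[0] = d·G[:,0] = (00001001100010111111000101)·(11011010101101010101010101) mod 2 = 0+0+0+0+1+0+0+0+1+0+0+0+0+0+0+1+0+1+0+1+0+0+0+1+0+1 mod 2 = 1
  c[1] = d·G[:,1] = (00001001100010111111000101)·(10110110011011001100110011) mod 2 = 0+0+0+0+0+0+0+0+0+0+0+0+1+0+0+0+1+1+0+0+0+0+0+0+0+1 mod 2 = 0
  c[2] = d·G[:,2] = (00001001100010111111000101)·(10000000000000000000000000) mod 2 = 0+0+0+0+0+0+0+0+0+0+0+0+0+0+0+0+0+0+0+0+0+0+0+0+0+0 mod 2 = 0
  c[3] = d·G[:,3] = (00001001100010111111000101)·(01110001111000111100001111) mod 2 = 0+0+0+0+0+0+0+1+1+0+0+0+0+0+1+1+1+1+0+0+0+0+0+1+0+1 mod 2 = 0
  c[4] = d·G[:,4] = (00001001100010111111000101)·(01000000000000000000000000) mod 2 = 0+0+0+0+0+0+0+0+0+0+0+0+0+0+0+0+0+0+0+0+0+0+0+0+0+0 mod 2 = 0
  c[5] = d·G[:,5] = (00001001100010111111000101)·(00100000000000000000000000) mod 2 = 0+0+0+0+0+0+0+0+0+0+0+0+0+0+0+0+0+0+0+0+0+0+0+0+0+0 mod 2 = 0
  c[6] = d·G[:,6] = (00001001100010111111000101)·(00010000000000000000000000) mod 2 = 0+0+0+0+0+0+0+0+0+0+0+0+0+0+0+0+0+0+0+0+0+0+0+0+0+0 mod 2 = 0
  c[7] = d·G[:,7] = (00001001100010111111000101)·(00001111111000000011111111) mod 2 = 0+0+0+0+1+0+0+1+1+0+0+0+0+0+0+0+0+0+1+1+0+0+0+1+0+1 mod 2 = 1
  c[8] = d·G[:,8] = (00001001100010111111000101)·(00001000000000000000000000) mod 2 = 0+0+0+0+1+0+0+0+0+0+0+0+0+0+0+0+0+0+0+0+0+0+0+0+0+0 mod 2 = 1
  c[9] = d·G[:,9] = (00001001100010111111000101)·(00000100000000000000000000) mod 2 = 0+0+0+0+0+0+0+0+0+0+0+0+0+0+0+0+0+0+0+0+0+0+0+0+0+0 mod 2 = 0
  c[10] = d·G[:,10] = (00001001100010111111000101)·(00000010000000000000000000) mod 2 = 0+0+0+0+0+0+0+0+0+0+0+0+0+0+0+0+0+0+0+0+0+0+0+0+0+0 mod 2 = 0
  c[11] = d·G[:,11] = (00001001100010111111000101)·(00000001000000000000000000) mod 2 = 0+0+0+0+0+0+0+1+0+0+0+0+0+0+0+0+0+0+0+0+0+0+0+0+0+0 mod 2 = 1
  c[12] = d·G[:,12] = (00001001100010111111000101)·(00000000100000000000000000) mod 2 = 0+0+0+0+0+0+0+0+1+0+0+0+0+0+0+0+0+0+0+0+0+0+0+0+0+0 mod 2 = 1
  c[13] = d·G[:,13] = (00001001100010111111000101)·(00000000010000000000000000) mod 2 = 0+0+0+0+0+0+0+0+0+0+0+0+0+0+0+0+0+0+0+0+0+0+0+0+0+0 mod 2 = 0
  c[14] = d·G[:,14] = (00001001100010111111000101)·(00000000001000000000000000) mod 2 = 0+0+0+0+0+0+0+0+0+0+0+0+0+0+0+0+0+0+0+0+0+0+0+0+0+0 mod 2 = 0
  c[15] = d·G[:,15] = (00001001100010111111000101)·(00000000000111111111111111) mod 2 = 0+0+0+0+0+0+0+0+0+0+0+0+1+0+1+1+1+1+1+1+0+0+0+1+0+1 mod 2 = 1
  c[16] = d·G[:,16] = (00001001100010111111000101)·(00000000000100000000000000) mod 2 = 0+0+0+0+0+0+0+0+0+0+0+0+0+0+0+0+0+0+0+0+0+0+0+0+0+0 mod 2 = 0
  c[17] = d·G[:,17] = (00001001100010111111000101)·(00000000000010000000000000) mod 2 = 0+0+0+0+0+0+0+0+0+0+0+0+1+0+0+0+0+0+0+0+0+0+0+0+0+0 mod 2 = 1
  c[18] = d·G[:,18] = (00001001100010111111000101)·(00000000000001000000000000) mod 2 = 0+0+0+0+0+0+0+0+0+0+0+0+0+0+0+0+0+0+0+0+0+0+0+0+0+0 mod 2 = 0
  c[19] = d·G[:,19] = (00001001100010111111000101)·(00000000000000100000000000) mod 2 = 0+0+0+0+0+0+0+0+0+0+0+0+0+0+1+0+0+0+0+0+0+0+0+0+0+0 mod 2 = 1
  c[20] = d·G[:,20] = (00001001100010111111000101)·(00000000000000010000000000) mod 2 = 0+0+0+0+0+0+0+0+0+0+0+0+0+0+0+1+0+0+0+0+0+0+0+0+0+0 mod 2 = 1
  c[21] = d·G[:,21] = (00001001100010111111000101)·(00000000000000001000000000) mod 2 = 0+0+0+0+0+0+0+0+0+0+0+0+0+0+0+0+1+0+0+0+0+0+0+0+0+0 mod 2 = 1
  c[22] = d·G[:,22] = (00001001100010111111000101)·(00000000000000000100000000) mod 2 = 0+0+0+0+0+0+0+0+0+0+0+0+0+0+0+0+0+1+0+0+0+0+0+0+0+0 mod 2 = 1
  c[23] = d·G[:,23] = (00001001100010111111000101)·(00000000000000000010000000) mod 2 = 0+0+0+0+0+0+0+0+0+0+0+0+0+0+0+0+0+0+1+0+0+0+0+0+0+0 mod 2 = 1
  c[24] = d·G[:,24] = (00001001100010111111000101)·(00000000000000000001000000) mod 2 = 0+0+0+0+0+0+0+0+0+0+0+0+0+0+0+0+0+0+0+1+0+0+0+0+0+0 mod 2 = 1
  c[25] = d·G[:,25] = (00001001100010111111000101)·(00000000000000000000100000) mod 2 = 0+0+0+0+0+0+0+0+0+0+0+0+0+0+0+0+0+0+0+0+0+0+0+0+0+0 mod 2 = 0
  c[26] = d·G[:,26] = (00001001100010111111000101)·(00000000000000000000010000) mod 2 = 0+0+0+0+0+0+0+0+0+0+0+0+0+0+0+0+0+0+0+0+0+0+0+0+0+0 mod 2 = 0
  c[27] = d·G[:,27] = (00001001100010111111000101)·(00000000000000000000001000) mod 2 = 0+0+0+0+0+0+0+0+0+0+0+0+0+0+0+0+0+0+0+0+0+0+0+0+0+0 mod 2 = 0
  c[28] = d·G[:,28] = (00001001100010111111000101)·(00000000000000000000000100) mod 2 = 0+0+0+0+0+0+0+0+0+0+0+0+0+0+0+0+0+0+0+0+0+0+0+1+0+0 mod 2 = 1
  c[29] = d·G[:,29] = (00001001100010111111000101)·(00000000000000000000000010) mod 2 = 0+0+0+0+0+0+0+0+0+0+0+0+0+0+0+0+0+0+0+0+0+0+0+0+0+0 mod 2 = 0
  c[30] = d·G[:,30] = (00001001100010111111000101)·(00000000000000000000000001) mod 2 = 0+0+0+0+0+0+0+0+0+0+0+0+0+0+0+0+0+0+0+0+0+0+0+0+0+1 mod 2 = 1
Codeword = 1000000110011001010111111000101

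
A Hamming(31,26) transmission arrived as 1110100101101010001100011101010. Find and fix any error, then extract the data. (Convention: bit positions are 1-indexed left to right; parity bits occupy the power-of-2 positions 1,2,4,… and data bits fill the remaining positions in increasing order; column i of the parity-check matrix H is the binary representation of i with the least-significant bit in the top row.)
Syndrome s = H · r^T (mod 2), r = 1110100101101010001100011101010:
  s[0] = (1010101010101010101010101010101)·(1110100101101010001100011101010) mod 2 = 1+0+1+0+1+0+0+0+0+0+1+0+1+0+1+0+0+0+1+0+0+0+0+0+1+0+0+0+0+0+0 mod 2 = 0
  s[1] = (0110011001100110011001100110011)·(1110100101101010001100011101010) mod 2 = 0+1+1+0+0+0+0+0+0+1+1+0+0+0+1+0+0+0+1+0+0+0+0+0+0+1+0+0+0+1+0 mod 2 = 0
  s[2] = (0001111000011110000111100001111)·(1110100101101010001100011101010) mod 2 = 0+0+0+0+1+0+0+0+0+0+0+0+1+0+1+0+0+0+0+1+0+0+0+0+0+0+0+1+0+1+0 mod 2 = 0
  s[3] = (0000000111111110000000011111111)·(1110100101101010001100011101010) mod 2 = 0+0+0+0+0+0+0+1+0+1+1+0+1+0+1+0+0+0+0+0+0+0+0+1+1+1+0+1+0+1+0 mod 2 = 0
  s[4] = (0000000000000001111111111111111)·(1110100101101010001100011101010) mod 2 = 0+0+0+0+0+0+0+0+0+0+0+0+0+0+0+0+0+0+1+1+0+0+0+1+1+1+0+1+0+1+0 mod 2 = 1
Syndrome = 00001
Column 16 of H equals this syndrome → error at bit 16 (1-indexed).
Flip bit 16: 1110100101101010001100011101010 → 1110100101101011001100011101010
Extract data bits at positions {3,5,6,7,9,10,11,12,13,14,15,17,18,19,20,21,22,23,24,25,26,27,28,29,30,31}: 11000110101001100011101010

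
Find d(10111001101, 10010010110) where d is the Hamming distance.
XOR = 00101011011, count of 1s = 6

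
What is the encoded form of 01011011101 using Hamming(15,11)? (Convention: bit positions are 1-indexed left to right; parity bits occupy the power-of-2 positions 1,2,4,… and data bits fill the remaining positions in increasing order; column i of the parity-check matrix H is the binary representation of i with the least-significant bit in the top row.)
Codeword c = d · G (mod 2), d = 01011011101:
  c[0] = d·G[:,0] = (01011011101)·(11011010101) mod 2 = 0+1+0+1+1+0+1+0+1+0+1 mod 2 = 0
  c[1] = d·G[:,1] = (01011011101)·(10110110011) mod 2 = 0+0+0+1+0+0+1+0+0+0+1 mod 2 = 1
  c[2] = d·G[:,2] = (01011011101)·(10000000000) mod 2 = 0+0+0+0+0+0+0+0+0+0+0 mod 2 = 0
  c[3] = d·G[:,3] = (01011011101)·(01110001111) mod 2 = 0+1+0+1+0+0+0+1+1+0+1 mod 2 = 1
  c[4] = d·G[:,4] = (01011011101)·(01000000000) mod 2 = 0+1+0+0+0+0+0+0+0+0+0 mod 2 = 1
  c[5] = d·G[:,5] = (01011011101)·(00100000000) mod 2 = 0+0+0+0+0+0+0+0+0+0+0 mod 2 = 0
  c[6] = d·G[:,6] = (01011011101)·(00010000000) mod 2 = 0+0+0+1+0+0+0+0+0+0+0 mod 2 = 1
  c[7] = d·G[:,7] = (01011011101)·(00001111111) mod 2 = 0+0+0+0+1+0+1+1+1+0+1 mod 2 = 1
  c[8] = d·G[:,8] = (01011011101)·(00001000000) mod 2 = 0+0+0+0+1+0+0+0+0+0+0 mod 2 = 1
  c[9] = d·G[:,9] = (01011011101)·(00000100000) mod 2 = 0+0+0+0+0+0+0+0+0+0+0 mod 2 = 0
  c[10] = d·G[:,10] = (01011011101)·(00000010000) mod 2 = 0+0+0+0+0+0+1+0+0+0+0 mod 2 = 1
  c[11] = d·G[:,11] = (01011011101)·(00000001000) mod 2 = 0+0+0+0+0+0+0+1+0+0+0 mod 2 = 1
  c[12] = d·G[:,12] = (01011011101)·(00000000100) mod 2 = 0+0+0+0+0+0+0+0+1+0+0 mod 2 = 1
  c[13] = d·G[:,13] = (01011011101)·(00000000010) mod 2 = 0+0+0+0+0+0+0+0+0+0+0 mod 2 = 0
  c[14] = d·G[:,14] = (01011011101)·(00000000001) mod 2 = 0+0+0+0+0+0+0+0+0+0+1 mod 2 = 1
Codeword = 010110111011101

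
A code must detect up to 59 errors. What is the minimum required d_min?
Detecting e errors requires d_min ≥ e + 1 = 59 + 1 = 60.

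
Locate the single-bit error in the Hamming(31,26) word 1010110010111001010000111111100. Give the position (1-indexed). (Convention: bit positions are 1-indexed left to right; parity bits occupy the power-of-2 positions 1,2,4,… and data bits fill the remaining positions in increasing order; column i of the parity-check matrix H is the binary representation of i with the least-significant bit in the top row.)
Syndrome s = H · r^T (mod 2), r = 1010110010111001010000111111100:
  s[0] = (1010101010101010101010101010101)·(1010110010111001010000111111100) mod 2 = 1+0+1+0+1+0+0+0+1+0+1+0+1+0+0+0+0+0+0+0+0+0+1+0+1+0+1+0+1+0+0 mod 2 = 0
  s[1] = (0110011001100110011001100110011)·(1010110010111001010000111111100) mod 2 = 0+0+1+0+0+1+0+0+0+0+1+0+0+0+0+0+0+1+0+0+0+0+1+0+0+1+1+0+0+0+0 mod 2 = 1
  s[2] = (0001111000011110000111100001111)·(1010110010111001010000111111100) mod 2 = 0+0+0+0+1+1+0+0+0+0+0+1+1+0+0+0+0+0+0+0+0+0+1+0+0+0+0+1+1+0+0 mod 2 = 1
  s[3] = (0000000111111110000000011111111)·(1010110010111001010000111111100) mod 2 = 0+0+0+0+0+0+0+0+1+0+1+1+1+0+0+0+0+0+0+0+0+0+0+1+1+1+1+1+1+0+0 mod 2 = 0
  s[4] = (0000000000000001111111111111111)·(1010110010111001010000111111100) mod 2 = 0+0+0+0+0+0+0+0+0+0+0+0+0+0+0+1+0+1+0+0+0+0+1+1+1+1+1+1+1+0+0 mod 2 = 1
Syndrome = 01101
Column i of H is the binary representation of i, so the syndrome is the binary index of the flipped bit.
Read s = 01101 with s[0] as LSB: 0·2^0 + 1·2^1 + 1·2^2 + 0·2^3 + 1·2^4 = 22.
Error is at bit position 22.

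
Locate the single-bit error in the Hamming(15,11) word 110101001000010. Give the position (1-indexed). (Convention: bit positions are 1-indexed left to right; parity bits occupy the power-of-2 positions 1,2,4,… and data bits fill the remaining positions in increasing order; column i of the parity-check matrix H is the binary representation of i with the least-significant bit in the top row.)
Syndrome s = H · r^T (mod 2), r = 110101001000010:
  s[0] = (101010101010101)·(110101001000010) mod 2 = 1+0+0+0+0+0+0+0+1+0+0+0+0+0+0 mod 2 = 0
  s[1] = (011001100110011)·(110101001000010) mod 2 = 0+1+0+0+0+1+0+0+0+0+0+0+0+1+0 mod 2 = 1
  s[2] = (000111100001111)·(110101001000010) mod 2 = 0+0+0+1+0+1+0+0+0+0+0+0+0+1+0 mod 2 = 1
  s[3] = (000000011111111)·(110101001000010) mod 2 = 0+0+0+0+0+0+0+0+1+0+0+0+0+1+0 mod 2 = 0
Syndrome = 0110
Column i of H is the binary representation of i, so the syndrome is the binary index of the flipped bit.
Read s = 0110 with s[0] as LSB: 0·2^0 + 1·2^1 + 1·2^2 + 0·2^3 = 6.
Error is at bit position 6.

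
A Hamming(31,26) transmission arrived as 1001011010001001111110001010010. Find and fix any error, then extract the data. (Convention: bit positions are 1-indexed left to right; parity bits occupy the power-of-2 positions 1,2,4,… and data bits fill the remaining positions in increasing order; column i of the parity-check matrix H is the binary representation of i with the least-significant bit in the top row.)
Syndrome s = H · r^T (mod 2), r = 1001011010001001111110001010010:
  s[0] = (1010101010101010101010101010101)·(1001011010001001111110001010010) mod 2 = 1+0+0+0+0+0+1+0+1+0+0+0+1+0+0+0+1+0+1+0+1+0+0+0+1+0+1+0+0+0+0 mod 2 = 1
  s[1] = (0110011001100110011001100110011)·(1001011010001001111110001010010) mod 2 = 0+0+0+0+0+1+1+0+0+0+0+0+0+0+0+0+0+1+1+0+0+0+0+0+0+0+1+0+0+1+0 mod 2 = 0
  s[2] = (0001111000011110000111100001111)·(1001011010001001111110001010010) mod 2 = 0+0+0+1+0+1+1+0+0+0+0+0+1+0+0+0+0+0+0+1+1+0+0+0+0+0+0+0+0+1+0 mod 2 = 1
  s[3] = (0000000111111110000000011111111)·(1001011010001001111110001010010) mod 2 = 0+0+0+0+0+0+0+0+1+0+0+0+1+0+0+0+0+0+0+0+0+0+0+0+1+0+1+0+0+1+0 mod 2 = 1
  s[4] = (0000000000000001111111111111111)·(1001011010001001111110001010010) mod 2 = 0+0+0+0+0+0+0+0+0+0+0+0+0+0+0+1+1+1+1+1+1+0+0+0+1+0+1+0+0+1+0 mod 2 = 1
Syndrome = 10111
Column 29 of H equals this syndrome → error at bit 29 (1-indexed).
Flip bit 29: 1001011010001001111110001010010 → 1001011010001001111110001010110
Extract data bits at positions {3,5,6,7,9,10,11,12,13,14,15,17,18,19,20,21,22,23,24,25,26,27,28,29,30,31}: 00111000100111110001010110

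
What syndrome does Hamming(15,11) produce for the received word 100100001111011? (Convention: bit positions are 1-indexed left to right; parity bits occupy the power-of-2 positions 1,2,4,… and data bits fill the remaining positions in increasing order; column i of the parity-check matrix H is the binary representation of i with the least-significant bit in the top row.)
Syndrome s = H · r^T (mod 2), r = 100100001111011:
  s[0] = (101010101010101)·(100100001111011) mod 2 = 1+0+0+0+0+0+0+0+1+0+1+0+0+0+1 mod 2 = 0
  s[1] = (011001100110011)·(100100001111011) mod 2 = 0+0+0+0+0+0+0+0+0+1+1+0+0+1+1 mod 2 = 0
  s[2] = (000111100001111)·(100100001111011) mod 2 = 0+0+0+1+0+0+0+0+0+0+0+1+0+1+1 mod 2 = 0
  s[3] = (000000011111111)·(100100001111011) mod 2 = 0+0+0+0+0+0+0+0+1+1+1+1+0+1+1 mod 2 = 0
Syndrome = 0000
s = 0: no error detected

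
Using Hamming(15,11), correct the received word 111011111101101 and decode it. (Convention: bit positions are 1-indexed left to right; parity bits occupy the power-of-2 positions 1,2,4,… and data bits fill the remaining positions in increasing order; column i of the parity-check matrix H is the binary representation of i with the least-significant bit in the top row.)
Syndrome s = H · r^T (mod 2), r = 111011111101101:
  s[0] = (101010101010101)·(111011111101101) mod 2 = 1+0+1+0+1+0+1+0+1+0+0+0+1+0+1 mod 2 = 1
  s[1] = (011001100110011)·(111011111101101) mod 2 = 0+1+1+0+0+1+1+0+0+1+0+0+0+0+1 mod 2 = 0
  s[2] = (000111100001111)·(111011111101101) mod 2 = 0+0+0+0+1+1+1+0+0+0+0+1+1+0+1 mod 2 = 0
  s[3] = (000000011111111)·(111011111101101) mod 2 = 0+0+0+0+0+0+0+1+1+1+0+1+1+0+1 mod 2 = 0
Syndrome = 1000
Column 1 of H equals this syndrome → error at bit 1 (1-indexed).
Flip bit 1: 111011111101101 → 011011111101101
Extract data bits at positions {3,5,6,7,9,10,11,12,13,14,15}: 11111101101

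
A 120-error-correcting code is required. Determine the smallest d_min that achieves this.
Correcting t errors requires d_min ≥ 2t + 1 = 2·120 + 1 = 241.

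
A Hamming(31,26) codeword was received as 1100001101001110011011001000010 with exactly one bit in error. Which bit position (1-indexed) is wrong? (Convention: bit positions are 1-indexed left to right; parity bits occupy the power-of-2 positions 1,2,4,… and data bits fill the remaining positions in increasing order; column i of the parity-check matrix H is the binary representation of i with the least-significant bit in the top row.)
Syndrome s = H · r^T (mod 2), r = 1100001101001110011011001000010:
  s[0] = (1010101010101010101010101010101)·(1100001101001110011011001000010) mod 2 = 1+0+0+0+0+0+1+0+0+0+0+0+1+0+1+0+0+0+1+0+1+0+0+0+1+0+0+0+0+0+0 mod 2 = 1
  s[1] = (0110011001100110011001100110011)·(1100001101001110011011001000010) mod 2 = 0+1+0+0+0+0+1+0+0+1+0+0+0+1+1+0+0+1+1+0+0+1+0+0+0+0+0+0+0+1+0 mod 2 = 1
  s[2] = (0001111000011110000111100001111)·(1100001101001110011011001000010) mod 2 = 0+0+0+0+0+0+1+0+0+0+0+0+1+1+1+0+0+0+0+0+1+1+0+0+0+0+0+0+0+1+0 mod 2 = 1
  s[3] = (0000000111111110000000011111111)·(1100001101001110011011001000010) mod 2 = 0+0+0+0+0+0+0+1+0+1+0+0+1+1+1+0+0+0+0+0+0+0+0+0+1+0+0+0+0+1+0 mod 2 = 1
  s[4] = (0000000000000001111111111111111)·(1100001101001110011011001000010) mod 2 = 0+0+0+0+0+0+0+0+0+0+0+0+0+0+0+0+0+1+1+0+1+1+0+0+1+0+0+0+0+1+0 mod 2 = 0
Syndrome = 11110
Column i of H is the binary representation of i, so the syndrome is the binary index of the flipped bit.
Read s = 11110 with s[0] as LSB: 1·2^0 + 1·2^1 + 1·2^2 + 1·2^3 + 0·2^4 = 15.
Error is at bit position 15.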